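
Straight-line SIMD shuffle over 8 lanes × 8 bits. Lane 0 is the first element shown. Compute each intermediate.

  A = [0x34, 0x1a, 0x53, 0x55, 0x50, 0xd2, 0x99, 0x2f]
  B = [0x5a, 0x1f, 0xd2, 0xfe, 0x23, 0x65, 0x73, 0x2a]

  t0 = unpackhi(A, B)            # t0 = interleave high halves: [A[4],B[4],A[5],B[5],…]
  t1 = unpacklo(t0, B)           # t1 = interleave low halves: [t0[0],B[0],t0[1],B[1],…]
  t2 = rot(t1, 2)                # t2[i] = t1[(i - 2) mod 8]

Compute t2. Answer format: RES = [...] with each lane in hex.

→ t0 |50|23|d2|65|99|73|2f|2a|
→ t1 |50|5a|23|1f|d2|d2|65|fe|
→ t2 |65|fe|50|5a|23|1f|d2|d2|

RES = [ 0x65  0xfe  0x50  0x5a  0x23  0x1f  0xd2  0xd2 ]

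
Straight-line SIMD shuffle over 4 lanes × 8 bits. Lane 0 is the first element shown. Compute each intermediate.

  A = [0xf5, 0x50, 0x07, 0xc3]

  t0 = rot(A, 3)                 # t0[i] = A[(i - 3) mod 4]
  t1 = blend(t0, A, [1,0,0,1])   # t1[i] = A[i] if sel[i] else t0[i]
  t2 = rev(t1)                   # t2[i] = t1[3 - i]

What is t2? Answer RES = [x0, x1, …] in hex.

→ t0 |50|07|c3|f5|
→ t1 |f5|07|c3|c3|
→ t2 |c3|c3|07|f5|

RES = [ 0xc3  0xc3  0x07  0xf5 ]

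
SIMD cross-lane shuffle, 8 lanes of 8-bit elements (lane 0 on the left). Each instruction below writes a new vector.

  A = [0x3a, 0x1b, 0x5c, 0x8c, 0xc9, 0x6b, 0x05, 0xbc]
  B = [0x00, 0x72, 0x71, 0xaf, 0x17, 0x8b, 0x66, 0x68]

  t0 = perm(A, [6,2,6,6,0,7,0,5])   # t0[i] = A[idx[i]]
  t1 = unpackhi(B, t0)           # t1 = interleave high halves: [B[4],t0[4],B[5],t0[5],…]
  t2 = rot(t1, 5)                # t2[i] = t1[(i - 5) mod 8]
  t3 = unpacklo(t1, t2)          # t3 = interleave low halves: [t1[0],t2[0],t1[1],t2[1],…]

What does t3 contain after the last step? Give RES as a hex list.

RES = [ 0x17  0xbc  0x3a  0x66  0x8b  0x3a  0xbc  0x68 ]

t0 = [0x05, 0x5c, 0x05, 0x05, 0x3a, 0xbc, 0x3a, 0x6b]
t1 = [0x17, 0x3a, 0x8b, 0xbc, 0x66, 0x3a, 0x68, 0x6b]
t2 = [0xbc, 0x66, 0x3a, 0x68, 0x6b, 0x17, 0x3a, 0x8b]
t3 = [0x17, 0xbc, 0x3a, 0x66, 0x8b, 0x3a, 0xbc, 0x68]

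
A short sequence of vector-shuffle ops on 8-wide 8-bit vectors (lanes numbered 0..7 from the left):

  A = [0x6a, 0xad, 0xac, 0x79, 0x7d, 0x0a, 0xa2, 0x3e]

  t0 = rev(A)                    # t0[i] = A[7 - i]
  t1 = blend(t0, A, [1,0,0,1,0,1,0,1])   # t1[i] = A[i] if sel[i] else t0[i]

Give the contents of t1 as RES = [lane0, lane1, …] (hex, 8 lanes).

t0 = [0x3e, 0xa2, 0x0a, 0x7d, 0x79, 0xac, 0xad, 0x6a]
t1 = [0x6a, 0xa2, 0x0a, 0x79, 0x79, 0x0a, 0xad, 0x3e]

RES = [ 0x6a  0xa2  0x0a  0x79  0x79  0x0a  0xad  0x3e ]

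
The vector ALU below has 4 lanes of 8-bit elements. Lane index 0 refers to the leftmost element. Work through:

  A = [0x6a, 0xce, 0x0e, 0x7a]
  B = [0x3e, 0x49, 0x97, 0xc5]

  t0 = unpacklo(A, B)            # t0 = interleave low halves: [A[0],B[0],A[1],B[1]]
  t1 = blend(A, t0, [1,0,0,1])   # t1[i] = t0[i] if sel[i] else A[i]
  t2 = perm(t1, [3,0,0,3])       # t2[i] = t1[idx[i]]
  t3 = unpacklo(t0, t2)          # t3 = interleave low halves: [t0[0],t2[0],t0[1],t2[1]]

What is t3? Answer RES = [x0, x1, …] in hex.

RES = [0x6a, 0x49, 0x3e, 0x6a]

→ t0 |6a|3e|ce|49|
→ t1 |6a|ce|0e|49|
→ t2 |49|6a|6a|49|
→ t3 |6a|49|3e|6a|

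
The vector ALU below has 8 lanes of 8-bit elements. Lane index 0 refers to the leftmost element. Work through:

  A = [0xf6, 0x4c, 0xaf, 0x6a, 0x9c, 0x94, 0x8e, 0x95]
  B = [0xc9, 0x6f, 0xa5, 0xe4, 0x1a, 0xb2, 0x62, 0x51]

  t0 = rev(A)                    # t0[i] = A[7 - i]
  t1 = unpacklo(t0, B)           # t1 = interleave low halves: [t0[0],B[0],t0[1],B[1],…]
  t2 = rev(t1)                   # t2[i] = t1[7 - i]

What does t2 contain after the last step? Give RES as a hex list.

  t0: 95 8e 94 9c 6a af 4c f6
  t1: 95 c9 8e 6f 94 a5 9c e4
  t2: e4 9c a5 94 6f 8e c9 95

RES = [0xe4, 0x9c, 0xa5, 0x94, 0x6f, 0x8e, 0xc9, 0x95]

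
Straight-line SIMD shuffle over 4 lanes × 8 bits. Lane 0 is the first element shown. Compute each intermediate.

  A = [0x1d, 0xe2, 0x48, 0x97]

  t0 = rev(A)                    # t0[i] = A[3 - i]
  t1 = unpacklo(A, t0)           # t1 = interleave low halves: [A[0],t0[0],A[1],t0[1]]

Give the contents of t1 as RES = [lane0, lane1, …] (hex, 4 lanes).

RES = [ 0x1d  0x97  0xe2  0x48 ]

t0 = [0x97, 0x48, 0xe2, 0x1d]
t1 = [0x1d, 0x97, 0xe2, 0x48]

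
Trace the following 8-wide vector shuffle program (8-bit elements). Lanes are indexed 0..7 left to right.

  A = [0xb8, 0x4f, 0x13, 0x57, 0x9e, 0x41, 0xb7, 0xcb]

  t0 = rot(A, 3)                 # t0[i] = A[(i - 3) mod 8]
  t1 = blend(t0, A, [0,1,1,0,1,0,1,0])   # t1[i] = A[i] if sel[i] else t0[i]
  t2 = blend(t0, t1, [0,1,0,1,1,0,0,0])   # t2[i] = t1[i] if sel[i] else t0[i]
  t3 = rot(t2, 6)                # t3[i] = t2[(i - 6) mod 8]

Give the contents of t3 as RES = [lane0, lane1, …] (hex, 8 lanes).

t0 = [0x41, 0xb7, 0xcb, 0xb8, 0x4f, 0x13, 0x57, 0x9e]
t1 = [0x41, 0x4f, 0x13, 0xb8, 0x9e, 0x13, 0xb7, 0x9e]
t2 = [0x41, 0x4f, 0xcb, 0xb8, 0x9e, 0x13, 0x57, 0x9e]
t3 = [0xcb, 0xb8, 0x9e, 0x13, 0x57, 0x9e, 0x41, 0x4f]

RES = [ 0xcb  0xb8  0x9e  0x13  0x57  0x9e  0x41  0x4f ]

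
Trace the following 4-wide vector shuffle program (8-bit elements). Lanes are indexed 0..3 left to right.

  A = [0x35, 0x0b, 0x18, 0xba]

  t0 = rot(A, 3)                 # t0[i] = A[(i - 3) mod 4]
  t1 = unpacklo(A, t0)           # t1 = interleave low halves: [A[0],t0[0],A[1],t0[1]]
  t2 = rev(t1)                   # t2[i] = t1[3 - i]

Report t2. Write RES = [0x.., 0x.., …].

RES = [ 0x18  0x0b  0x0b  0x35 ]

→ t0 |0b|18|ba|35|
→ t1 |35|0b|0b|18|
→ t2 |18|0b|0b|35|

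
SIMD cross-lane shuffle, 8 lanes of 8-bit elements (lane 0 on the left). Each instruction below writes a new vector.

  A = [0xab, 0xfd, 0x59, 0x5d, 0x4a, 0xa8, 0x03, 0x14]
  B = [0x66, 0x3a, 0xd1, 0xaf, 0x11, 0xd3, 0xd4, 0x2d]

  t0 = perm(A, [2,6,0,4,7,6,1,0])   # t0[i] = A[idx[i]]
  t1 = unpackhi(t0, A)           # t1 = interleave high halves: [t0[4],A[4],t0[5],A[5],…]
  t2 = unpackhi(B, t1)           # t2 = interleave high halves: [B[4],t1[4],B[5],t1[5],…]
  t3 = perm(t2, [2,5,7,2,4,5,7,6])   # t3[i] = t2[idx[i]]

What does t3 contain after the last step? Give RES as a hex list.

t0 = [0x59, 0x03, 0xab, 0x4a, 0x14, 0x03, 0xfd, 0xab]
t1 = [0x14, 0x4a, 0x03, 0xa8, 0xfd, 0x03, 0xab, 0x14]
t2 = [0x11, 0xfd, 0xd3, 0x03, 0xd4, 0xab, 0x2d, 0x14]
t3 = [0xd3, 0xab, 0x14, 0xd3, 0xd4, 0xab, 0x14, 0x2d]

RES = [ 0xd3  0xab  0x14  0xd3  0xd4  0xab  0x14  0x2d ]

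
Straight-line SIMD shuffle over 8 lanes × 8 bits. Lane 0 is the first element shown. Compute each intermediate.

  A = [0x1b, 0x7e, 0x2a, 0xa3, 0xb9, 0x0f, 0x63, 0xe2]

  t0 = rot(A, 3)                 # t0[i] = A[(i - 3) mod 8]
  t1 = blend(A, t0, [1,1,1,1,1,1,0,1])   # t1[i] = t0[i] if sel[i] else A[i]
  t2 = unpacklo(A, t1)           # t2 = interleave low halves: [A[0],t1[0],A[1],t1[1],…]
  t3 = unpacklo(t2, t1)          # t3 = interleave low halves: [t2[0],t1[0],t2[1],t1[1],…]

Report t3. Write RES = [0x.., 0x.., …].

t0 = [0x0f, 0x63, 0xe2, 0x1b, 0x7e, 0x2a, 0xa3, 0xb9]
t1 = [0x0f, 0x63, 0xe2, 0x1b, 0x7e, 0x2a, 0x63, 0xb9]
t2 = [0x1b, 0x0f, 0x7e, 0x63, 0x2a, 0xe2, 0xa3, 0x1b]
t3 = [0x1b, 0x0f, 0x0f, 0x63, 0x7e, 0xe2, 0x63, 0x1b]

RES = [ 0x1b  0x0f  0x0f  0x63  0x7e  0xe2  0x63  0x1b ]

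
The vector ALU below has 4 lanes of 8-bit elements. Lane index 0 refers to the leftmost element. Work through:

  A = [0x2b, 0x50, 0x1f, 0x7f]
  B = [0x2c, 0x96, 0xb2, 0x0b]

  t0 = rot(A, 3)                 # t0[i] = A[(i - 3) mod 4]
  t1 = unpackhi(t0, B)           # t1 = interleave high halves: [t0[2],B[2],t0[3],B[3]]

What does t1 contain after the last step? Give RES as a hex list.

RES = [ 0x7f  0xb2  0x2b  0x0b ]

  t0: 50 1f 7f 2b
  t1: 7f b2 2b 0b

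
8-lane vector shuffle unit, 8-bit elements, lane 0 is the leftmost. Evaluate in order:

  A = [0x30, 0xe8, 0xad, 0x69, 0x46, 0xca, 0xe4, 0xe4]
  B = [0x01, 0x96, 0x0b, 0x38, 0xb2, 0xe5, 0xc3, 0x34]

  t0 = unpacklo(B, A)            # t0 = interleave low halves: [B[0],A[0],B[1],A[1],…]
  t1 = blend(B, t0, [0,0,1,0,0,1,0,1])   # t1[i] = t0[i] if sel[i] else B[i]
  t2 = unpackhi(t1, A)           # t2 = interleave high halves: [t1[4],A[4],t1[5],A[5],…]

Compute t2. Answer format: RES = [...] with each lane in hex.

→ t0 |01|30|96|e8|0b|ad|38|69|
→ t1 |01|96|96|38|b2|ad|c3|69|
→ t2 |b2|46|ad|ca|c3|e4|69|e4|

RES = [0xb2, 0x46, 0xad, 0xca, 0xc3, 0xe4, 0x69, 0xe4]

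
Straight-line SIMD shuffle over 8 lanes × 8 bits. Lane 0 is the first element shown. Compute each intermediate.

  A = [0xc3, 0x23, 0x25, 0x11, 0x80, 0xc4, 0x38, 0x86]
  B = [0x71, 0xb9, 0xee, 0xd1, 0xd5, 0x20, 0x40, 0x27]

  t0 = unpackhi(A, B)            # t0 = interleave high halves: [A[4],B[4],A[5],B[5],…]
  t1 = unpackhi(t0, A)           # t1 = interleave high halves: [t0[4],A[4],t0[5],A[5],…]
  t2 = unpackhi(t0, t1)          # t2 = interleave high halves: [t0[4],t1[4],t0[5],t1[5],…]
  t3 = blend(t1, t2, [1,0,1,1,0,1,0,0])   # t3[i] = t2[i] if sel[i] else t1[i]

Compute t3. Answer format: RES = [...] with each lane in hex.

RES = [0x38, 0x80, 0x40, 0x38, 0x86, 0x27, 0x27, 0x86]

  t0: 80 d5 c4 20 38 40 86 27
  t1: 38 80 40 c4 86 38 27 86
  t2: 38 86 40 38 86 27 27 86
  t3: 38 80 40 38 86 27 27 86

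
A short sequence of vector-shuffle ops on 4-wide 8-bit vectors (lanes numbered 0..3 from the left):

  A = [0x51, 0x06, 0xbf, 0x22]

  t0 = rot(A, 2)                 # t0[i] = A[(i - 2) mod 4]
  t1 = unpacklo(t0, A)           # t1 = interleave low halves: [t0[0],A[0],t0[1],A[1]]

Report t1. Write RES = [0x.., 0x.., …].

t0 = [0xbf, 0x22, 0x51, 0x06]
t1 = [0xbf, 0x51, 0x22, 0x06]

RES = [ 0xbf  0x51  0x22  0x06 ]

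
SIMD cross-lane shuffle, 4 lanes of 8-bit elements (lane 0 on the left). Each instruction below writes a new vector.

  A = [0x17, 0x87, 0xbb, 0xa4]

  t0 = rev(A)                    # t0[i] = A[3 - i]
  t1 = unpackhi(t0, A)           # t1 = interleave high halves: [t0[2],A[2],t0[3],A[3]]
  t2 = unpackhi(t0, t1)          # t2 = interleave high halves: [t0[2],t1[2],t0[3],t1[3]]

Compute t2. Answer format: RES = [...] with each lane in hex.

RES = [ 0x87  0x17  0x17  0xa4 ]

→ t0 |a4|bb|87|17|
→ t1 |87|bb|17|a4|
→ t2 |87|17|17|a4|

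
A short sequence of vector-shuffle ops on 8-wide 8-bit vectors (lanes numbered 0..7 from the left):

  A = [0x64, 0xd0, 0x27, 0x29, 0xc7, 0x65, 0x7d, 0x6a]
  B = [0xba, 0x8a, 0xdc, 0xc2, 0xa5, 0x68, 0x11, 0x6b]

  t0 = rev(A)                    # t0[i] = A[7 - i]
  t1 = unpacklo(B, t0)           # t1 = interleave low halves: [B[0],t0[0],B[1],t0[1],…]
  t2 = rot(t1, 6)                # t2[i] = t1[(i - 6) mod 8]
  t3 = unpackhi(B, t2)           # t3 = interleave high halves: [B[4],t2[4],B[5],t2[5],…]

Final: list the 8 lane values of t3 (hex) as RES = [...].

→ t0 |6a|7d|65|c7|29|27|d0|64|
→ t1 |ba|6a|8a|7d|dc|65|c2|c7|
→ t2 |8a|7d|dc|65|c2|c7|ba|6a|
→ t3 |a5|c2|68|c7|11|ba|6b|6a|

RES = [ 0xa5  0xc2  0x68  0xc7  0x11  0xba  0x6b  0x6a ]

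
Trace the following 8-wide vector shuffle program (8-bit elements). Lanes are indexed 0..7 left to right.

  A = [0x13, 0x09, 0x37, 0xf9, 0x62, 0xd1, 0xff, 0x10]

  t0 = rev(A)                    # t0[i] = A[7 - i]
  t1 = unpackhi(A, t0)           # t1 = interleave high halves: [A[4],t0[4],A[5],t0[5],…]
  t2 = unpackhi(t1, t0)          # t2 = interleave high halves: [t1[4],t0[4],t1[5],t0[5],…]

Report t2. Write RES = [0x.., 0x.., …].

RES = [ 0xff  0xf9  0x09  0x37  0x10  0x09  0x13  0x13 ]

→ t0 |10|ff|d1|62|f9|37|09|13|
→ t1 |62|f9|d1|37|ff|09|10|13|
→ t2 |ff|f9|09|37|10|09|13|13|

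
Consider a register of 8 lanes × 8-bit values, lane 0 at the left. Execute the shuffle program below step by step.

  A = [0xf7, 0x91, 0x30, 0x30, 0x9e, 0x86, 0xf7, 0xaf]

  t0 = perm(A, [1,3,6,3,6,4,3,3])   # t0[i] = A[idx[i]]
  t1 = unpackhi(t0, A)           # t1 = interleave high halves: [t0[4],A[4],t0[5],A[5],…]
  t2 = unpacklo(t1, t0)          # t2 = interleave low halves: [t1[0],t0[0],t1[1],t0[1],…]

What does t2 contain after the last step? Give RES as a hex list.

t0 = [0x91, 0x30, 0xf7, 0x30, 0xf7, 0x9e, 0x30, 0x30]
t1 = [0xf7, 0x9e, 0x9e, 0x86, 0x30, 0xf7, 0x30, 0xaf]
t2 = [0xf7, 0x91, 0x9e, 0x30, 0x9e, 0xf7, 0x86, 0x30]

RES = [ 0xf7  0x91  0x9e  0x30  0x9e  0xf7  0x86  0x30 ]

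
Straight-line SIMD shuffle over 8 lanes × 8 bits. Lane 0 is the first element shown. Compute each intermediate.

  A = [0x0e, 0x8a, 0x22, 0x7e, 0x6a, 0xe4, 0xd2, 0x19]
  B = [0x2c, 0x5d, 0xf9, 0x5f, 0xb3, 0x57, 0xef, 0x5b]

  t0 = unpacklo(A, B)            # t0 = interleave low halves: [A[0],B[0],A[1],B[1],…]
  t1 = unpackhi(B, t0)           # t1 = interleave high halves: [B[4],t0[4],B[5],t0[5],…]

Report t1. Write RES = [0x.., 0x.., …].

RES = [0xb3, 0x22, 0x57, 0xf9, 0xef, 0x7e, 0x5b, 0x5f]

→ t0 |0e|2c|8a|5d|22|f9|7e|5f|
→ t1 |b3|22|57|f9|ef|7e|5b|5f|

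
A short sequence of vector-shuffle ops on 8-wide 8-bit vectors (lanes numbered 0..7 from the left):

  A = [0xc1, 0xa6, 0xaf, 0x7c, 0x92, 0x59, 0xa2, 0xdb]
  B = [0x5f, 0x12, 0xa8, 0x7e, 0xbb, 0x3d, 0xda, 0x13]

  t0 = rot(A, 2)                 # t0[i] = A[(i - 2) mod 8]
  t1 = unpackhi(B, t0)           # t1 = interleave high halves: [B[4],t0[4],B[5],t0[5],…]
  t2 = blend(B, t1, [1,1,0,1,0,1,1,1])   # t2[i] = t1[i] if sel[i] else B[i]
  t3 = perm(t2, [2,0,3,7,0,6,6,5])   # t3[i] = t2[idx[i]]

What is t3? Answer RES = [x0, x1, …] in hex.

RES = [ 0xa8  0xbb  0x7c  0x59  0xbb  0x13  0x13  0x92 ]

  t0: a2 db c1 a6 af 7c 92 59
  t1: bb af 3d 7c da 92 13 59
  t2: bb af a8 7c bb 92 13 59
  t3: a8 bb 7c 59 bb 13 13 92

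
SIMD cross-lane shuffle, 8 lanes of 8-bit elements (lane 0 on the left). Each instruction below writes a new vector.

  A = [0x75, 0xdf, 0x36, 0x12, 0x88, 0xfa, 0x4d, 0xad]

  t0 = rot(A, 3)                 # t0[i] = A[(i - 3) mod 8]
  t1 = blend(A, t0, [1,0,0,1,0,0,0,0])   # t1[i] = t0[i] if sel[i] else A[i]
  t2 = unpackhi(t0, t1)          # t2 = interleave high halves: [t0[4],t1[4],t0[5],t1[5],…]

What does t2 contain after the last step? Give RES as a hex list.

  t0: fa 4d ad 75 df 36 12 88
  t1: fa df 36 75 88 fa 4d ad
  t2: df 88 36 fa 12 4d 88 ad

RES = [0xdf, 0x88, 0x36, 0xfa, 0x12, 0x4d, 0x88, 0xad]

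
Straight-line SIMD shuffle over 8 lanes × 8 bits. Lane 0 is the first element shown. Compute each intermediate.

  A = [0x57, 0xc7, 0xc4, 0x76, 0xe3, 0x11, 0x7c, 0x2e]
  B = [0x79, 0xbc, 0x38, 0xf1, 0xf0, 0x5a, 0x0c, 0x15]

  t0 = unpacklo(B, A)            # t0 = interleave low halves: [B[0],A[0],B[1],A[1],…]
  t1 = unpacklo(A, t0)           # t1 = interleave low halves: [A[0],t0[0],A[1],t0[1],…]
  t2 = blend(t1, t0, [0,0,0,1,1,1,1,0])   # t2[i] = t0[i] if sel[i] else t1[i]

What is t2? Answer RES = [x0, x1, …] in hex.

  t0: 79 57 bc c7 38 c4 f1 76
  t1: 57 79 c7 57 c4 bc 76 c7
  t2: 57 79 c7 c7 38 c4 f1 c7

RES = [0x57, 0x79, 0xc7, 0xc7, 0x38, 0xc4, 0xf1, 0xc7]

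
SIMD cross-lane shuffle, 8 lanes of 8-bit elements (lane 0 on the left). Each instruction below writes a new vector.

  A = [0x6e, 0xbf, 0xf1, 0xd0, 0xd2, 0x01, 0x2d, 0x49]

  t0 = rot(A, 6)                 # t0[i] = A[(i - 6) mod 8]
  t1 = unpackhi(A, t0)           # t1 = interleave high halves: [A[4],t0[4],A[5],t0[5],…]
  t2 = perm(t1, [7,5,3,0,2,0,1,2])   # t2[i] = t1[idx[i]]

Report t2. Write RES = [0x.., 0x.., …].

RES = [0xbf, 0x6e, 0x49, 0xd2, 0x01, 0xd2, 0x2d, 0x01]

→ t0 |f1|d0|d2|01|2d|49|6e|bf|
→ t1 |d2|2d|01|49|2d|6e|49|bf|
→ t2 |bf|6e|49|d2|01|d2|2d|01|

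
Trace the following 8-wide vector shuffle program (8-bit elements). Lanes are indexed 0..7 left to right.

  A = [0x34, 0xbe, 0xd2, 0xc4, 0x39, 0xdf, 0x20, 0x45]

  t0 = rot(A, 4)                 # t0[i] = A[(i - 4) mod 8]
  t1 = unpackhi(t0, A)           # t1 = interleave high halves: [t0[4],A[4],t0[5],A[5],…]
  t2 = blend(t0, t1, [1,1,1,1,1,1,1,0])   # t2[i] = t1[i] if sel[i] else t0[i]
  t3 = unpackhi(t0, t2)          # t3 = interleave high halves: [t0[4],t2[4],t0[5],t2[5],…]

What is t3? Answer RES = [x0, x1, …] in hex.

→ t0 |39|df|20|45|34|be|d2|c4|
→ t1 |34|39|be|df|d2|20|c4|45|
→ t2 |34|39|be|df|d2|20|c4|c4|
→ t3 |34|d2|be|20|d2|c4|c4|c4|

RES = [0x34, 0xd2, 0xbe, 0x20, 0xd2, 0xc4, 0xc4, 0xc4]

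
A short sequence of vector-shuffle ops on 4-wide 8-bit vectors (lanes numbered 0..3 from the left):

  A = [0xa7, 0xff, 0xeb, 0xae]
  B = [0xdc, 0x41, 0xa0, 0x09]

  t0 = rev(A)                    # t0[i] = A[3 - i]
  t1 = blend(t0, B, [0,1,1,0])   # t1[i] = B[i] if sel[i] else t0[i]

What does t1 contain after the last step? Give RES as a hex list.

RES = [ 0xae  0x41  0xa0  0xa7 ]

  t0: ae eb ff a7
  t1: ae 41 a0 a7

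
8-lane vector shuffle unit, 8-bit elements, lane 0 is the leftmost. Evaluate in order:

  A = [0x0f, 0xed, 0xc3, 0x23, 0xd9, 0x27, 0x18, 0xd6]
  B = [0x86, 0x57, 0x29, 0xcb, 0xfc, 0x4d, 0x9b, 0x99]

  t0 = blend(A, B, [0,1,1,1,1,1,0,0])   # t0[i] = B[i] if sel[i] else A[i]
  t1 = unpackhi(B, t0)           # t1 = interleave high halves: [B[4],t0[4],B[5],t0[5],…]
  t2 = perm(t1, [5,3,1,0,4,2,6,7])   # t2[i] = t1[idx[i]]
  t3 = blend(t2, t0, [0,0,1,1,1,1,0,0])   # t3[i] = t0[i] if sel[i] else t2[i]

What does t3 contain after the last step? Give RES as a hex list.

RES = [ 0x18  0x4d  0x29  0xcb  0xfc  0x4d  0x99  0xd6 ]

  t0: 0f 57 29 cb fc 4d 18 d6
  t1: fc fc 4d 4d 9b 18 99 d6
  t2: 18 4d fc fc 9b 4d 99 d6
  t3: 18 4d 29 cb fc 4d 99 d6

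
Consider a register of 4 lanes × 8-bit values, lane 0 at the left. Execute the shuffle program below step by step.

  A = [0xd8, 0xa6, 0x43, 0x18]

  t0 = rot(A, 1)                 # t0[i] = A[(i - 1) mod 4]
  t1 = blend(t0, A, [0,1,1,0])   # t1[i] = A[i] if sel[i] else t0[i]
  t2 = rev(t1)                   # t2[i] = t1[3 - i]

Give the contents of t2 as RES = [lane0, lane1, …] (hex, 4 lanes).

RES = [ 0x43  0x43  0xa6  0x18 ]

t0 = [0x18, 0xd8, 0xa6, 0x43]
t1 = [0x18, 0xa6, 0x43, 0x43]
t2 = [0x43, 0x43, 0xa6, 0x18]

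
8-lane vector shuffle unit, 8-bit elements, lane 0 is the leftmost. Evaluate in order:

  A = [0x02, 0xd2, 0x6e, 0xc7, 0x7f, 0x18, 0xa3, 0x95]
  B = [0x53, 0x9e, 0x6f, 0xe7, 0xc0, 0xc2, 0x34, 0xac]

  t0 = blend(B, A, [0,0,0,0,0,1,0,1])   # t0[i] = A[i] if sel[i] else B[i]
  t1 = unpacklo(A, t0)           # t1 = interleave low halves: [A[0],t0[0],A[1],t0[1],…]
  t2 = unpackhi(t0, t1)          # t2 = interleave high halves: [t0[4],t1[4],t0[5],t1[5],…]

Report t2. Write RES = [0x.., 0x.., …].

t0 = [0x53, 0x9e, 0x6f, 0xe7, 0xc0, 0x18, 0x34, 0x95]
t1 = [0x02, 0x53, 0xd2, 0x9e, 0x6e, 0x6f, 0xc7, 0xe7]
t2 = [0xc0, 0x6e, 0x18, 0x6f, 0x34, 0xc7, 0x95, 0xe7]

RES = [0xc0, 0x6e, 0x18, 0x6f, 0x34, 0xc7, 0x95, 0xe7]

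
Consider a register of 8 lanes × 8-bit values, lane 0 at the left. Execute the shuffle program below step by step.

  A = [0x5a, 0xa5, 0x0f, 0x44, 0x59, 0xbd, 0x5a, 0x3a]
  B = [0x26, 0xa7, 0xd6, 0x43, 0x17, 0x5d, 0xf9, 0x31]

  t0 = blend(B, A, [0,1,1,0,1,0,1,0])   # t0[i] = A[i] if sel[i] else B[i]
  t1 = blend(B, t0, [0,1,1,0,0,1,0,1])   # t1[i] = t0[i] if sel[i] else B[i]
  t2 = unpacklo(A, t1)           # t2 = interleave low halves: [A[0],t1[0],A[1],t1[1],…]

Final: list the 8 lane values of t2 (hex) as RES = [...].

RES = [0x5a, 0x26, 0xa5, 0xa5, 0x0f, 0x0f, 0x44, 0x43]

→ t0 |26|a5|0f|43|59|5d|5a|31|
→ t1 |26|a5|0f|43|17|5d|f9|31|
→ t2 |5a|26|a5|a5|0f|0f|44|43|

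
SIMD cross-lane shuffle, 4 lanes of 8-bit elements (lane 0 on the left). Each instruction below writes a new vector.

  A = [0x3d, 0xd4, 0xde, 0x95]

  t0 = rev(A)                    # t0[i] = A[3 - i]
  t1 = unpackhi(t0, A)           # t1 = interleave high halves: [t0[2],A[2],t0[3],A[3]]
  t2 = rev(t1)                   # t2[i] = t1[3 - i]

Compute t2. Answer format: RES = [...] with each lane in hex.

RES = [0x95, 0x3d, 0xde, 0xd4]

t0 = [0x95, 0xde, 0xd4, 0x3d]
t1 = [0xd4, 0xde, 0x3d, 0x95]
t2 = [0x95, 0x3d, 0xde, 0xd4]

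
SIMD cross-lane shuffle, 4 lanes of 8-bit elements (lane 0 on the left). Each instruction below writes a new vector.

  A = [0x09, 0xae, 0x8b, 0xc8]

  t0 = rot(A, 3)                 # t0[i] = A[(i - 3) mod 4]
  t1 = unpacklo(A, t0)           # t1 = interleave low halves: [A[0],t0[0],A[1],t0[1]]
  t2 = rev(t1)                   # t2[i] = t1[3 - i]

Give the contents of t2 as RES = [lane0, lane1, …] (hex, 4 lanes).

t0 = [0xae, 0x8b, 0xc8, 0x09]
t1 = [0x09, 0xae, 0xae, 0x8b]
t2 = [0x8b, 0xae, 0xae, 0x09]

RES = [0x8b, 0xae, 0xae, 0x09]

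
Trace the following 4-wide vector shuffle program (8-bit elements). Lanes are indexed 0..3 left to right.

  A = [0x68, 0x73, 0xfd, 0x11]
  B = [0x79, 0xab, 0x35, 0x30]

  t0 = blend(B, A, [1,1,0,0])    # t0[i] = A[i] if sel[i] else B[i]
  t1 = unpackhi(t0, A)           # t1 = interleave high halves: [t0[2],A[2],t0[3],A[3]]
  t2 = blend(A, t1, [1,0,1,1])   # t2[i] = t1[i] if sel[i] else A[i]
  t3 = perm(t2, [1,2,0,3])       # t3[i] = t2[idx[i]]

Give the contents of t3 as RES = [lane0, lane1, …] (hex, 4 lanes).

RES = [0x73, 0x30, 0x35, 0x11]

→ t0 |68|73|35|30|
→ t1 |35|fd|30|11|
→ t2 |35|73|30|11|
→ t3 |73|30|35|11|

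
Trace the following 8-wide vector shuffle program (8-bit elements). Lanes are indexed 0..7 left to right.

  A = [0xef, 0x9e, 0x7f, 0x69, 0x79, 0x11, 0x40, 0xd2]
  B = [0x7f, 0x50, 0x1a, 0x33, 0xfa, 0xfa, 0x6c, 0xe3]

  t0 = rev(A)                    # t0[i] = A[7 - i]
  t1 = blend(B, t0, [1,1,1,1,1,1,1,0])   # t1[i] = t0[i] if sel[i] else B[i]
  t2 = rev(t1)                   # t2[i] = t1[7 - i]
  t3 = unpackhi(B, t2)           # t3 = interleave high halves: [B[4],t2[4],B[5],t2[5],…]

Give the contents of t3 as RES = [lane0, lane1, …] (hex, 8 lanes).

RES = [ 0xfa  0x79  0xfa  0x11  0x6c  0x40  0xe3  0xd2 ]

  t0: d2 40 11 79 69 7f 9e ef
  t1: d2 40 11 79 69 7f 9e e3
  t2: e3 9e 7f 69 79 11 40 d2
  t3: fa 79 fa 11 6c 40 e3 d2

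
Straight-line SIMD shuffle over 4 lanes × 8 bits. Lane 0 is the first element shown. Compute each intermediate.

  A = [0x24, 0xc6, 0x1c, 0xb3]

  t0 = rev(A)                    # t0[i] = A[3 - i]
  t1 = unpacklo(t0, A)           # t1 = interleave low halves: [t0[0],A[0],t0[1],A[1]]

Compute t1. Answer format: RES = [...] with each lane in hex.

RES = [0xb3, 0x24, 0x1c, 0xc6]

→ t0 |b3|1c|c6|24|
→ t1 |b3|24|1c|c6|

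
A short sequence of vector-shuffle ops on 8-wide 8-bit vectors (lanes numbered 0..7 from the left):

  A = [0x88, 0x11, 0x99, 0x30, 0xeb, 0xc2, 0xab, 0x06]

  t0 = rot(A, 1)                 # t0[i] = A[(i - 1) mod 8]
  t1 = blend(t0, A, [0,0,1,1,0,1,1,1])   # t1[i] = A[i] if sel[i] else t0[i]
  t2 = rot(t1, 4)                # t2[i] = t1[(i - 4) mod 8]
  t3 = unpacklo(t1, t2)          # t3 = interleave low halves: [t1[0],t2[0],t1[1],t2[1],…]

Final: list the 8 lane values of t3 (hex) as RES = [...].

RES = [ 0x06  0x30  0x88  0xc2  0x99  0xab  0x30  0x06 ]

→ t0 |06|88|11|99|30|eb|c2|ab|
→ t1 |06|88|99|30|30|c2|ab|06|
→ t2 |30|c2|ab|06|06|88|99|30|
→ t3 |06|30|88|c2|99|ab|30|06|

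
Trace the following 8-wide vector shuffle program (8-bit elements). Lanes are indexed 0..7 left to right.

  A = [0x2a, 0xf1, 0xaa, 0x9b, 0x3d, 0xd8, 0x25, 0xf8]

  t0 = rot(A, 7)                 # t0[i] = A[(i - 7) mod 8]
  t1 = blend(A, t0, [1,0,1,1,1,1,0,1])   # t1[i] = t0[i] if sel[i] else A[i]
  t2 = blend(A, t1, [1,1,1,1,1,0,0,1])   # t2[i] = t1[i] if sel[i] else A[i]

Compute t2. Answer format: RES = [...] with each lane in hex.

RES = [ 0xf1  0xf1  0x9b  0x3d  0xd8  0xd8  0x25  0x2a ]

t0 = [0xf1, 0xaa, 0x9b, 0x3d, 0xd8, 0x25, 0xf8, 0x2a]
t1 = [0xf1, 0xf1, 0x9b, 0x3d, 0xd8, 0x25, 0x25, 0x2a]
t2 = [0xf1, 0xf1, 0x9b, 0x3d, 0xd8, 0xd8, 0x25, 0x2a]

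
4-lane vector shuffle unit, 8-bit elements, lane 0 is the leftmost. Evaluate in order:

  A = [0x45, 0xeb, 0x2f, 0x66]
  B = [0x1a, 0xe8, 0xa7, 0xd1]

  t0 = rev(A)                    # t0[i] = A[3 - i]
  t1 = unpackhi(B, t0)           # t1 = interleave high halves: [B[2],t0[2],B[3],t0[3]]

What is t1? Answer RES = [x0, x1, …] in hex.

RES = [ 0xa7  0xeb  0xd1  0x45 ]

  t0: 66 2f eb 45
  t1: a7 eb d1 45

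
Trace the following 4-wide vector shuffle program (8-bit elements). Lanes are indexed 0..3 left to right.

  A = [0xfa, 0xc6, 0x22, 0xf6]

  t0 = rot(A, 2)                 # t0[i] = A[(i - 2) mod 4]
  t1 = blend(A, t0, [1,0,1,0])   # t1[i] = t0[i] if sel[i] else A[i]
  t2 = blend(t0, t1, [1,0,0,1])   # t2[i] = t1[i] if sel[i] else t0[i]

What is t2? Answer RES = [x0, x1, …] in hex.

  t0: 22 f6 fa c6
  t1: 22 c6 fa f6
  t2: 22 f6 fa f6

RES = [ 0x22  0xf6  0xfa  0xf6 ]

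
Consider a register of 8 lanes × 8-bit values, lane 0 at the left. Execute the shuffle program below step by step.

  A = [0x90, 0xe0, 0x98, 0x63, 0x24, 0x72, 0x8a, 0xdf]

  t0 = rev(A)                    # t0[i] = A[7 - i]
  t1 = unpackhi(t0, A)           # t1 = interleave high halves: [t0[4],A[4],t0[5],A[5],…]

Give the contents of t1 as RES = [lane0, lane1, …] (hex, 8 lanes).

t0 = [0xdf, 0x8a, 0x72, 0x24, 0x63, 0x98, 0xe0, 0x90]
t1 = [0x63, 0x24, 0x98, 0x72, 0xe0, 0x8a, 0x90, 0xdf]

RES = [0x63, 0x24, 0x98, 0x72, 0xe0, 0x8a, 0x90, 0xdf]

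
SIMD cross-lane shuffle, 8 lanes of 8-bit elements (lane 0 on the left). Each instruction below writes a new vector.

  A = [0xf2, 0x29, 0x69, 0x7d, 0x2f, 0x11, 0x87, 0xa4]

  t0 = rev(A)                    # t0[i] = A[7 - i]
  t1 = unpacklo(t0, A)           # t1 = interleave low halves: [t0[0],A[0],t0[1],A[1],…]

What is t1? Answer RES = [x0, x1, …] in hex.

  t0: a4 87 11 2f 7d 69 29 f2
  t1: a4 f2 87 29 11 69 2f 7d

RES = [ 0xa4  0xf2  0x87  0x29  0x11  0x69  0x2f  0x7d ]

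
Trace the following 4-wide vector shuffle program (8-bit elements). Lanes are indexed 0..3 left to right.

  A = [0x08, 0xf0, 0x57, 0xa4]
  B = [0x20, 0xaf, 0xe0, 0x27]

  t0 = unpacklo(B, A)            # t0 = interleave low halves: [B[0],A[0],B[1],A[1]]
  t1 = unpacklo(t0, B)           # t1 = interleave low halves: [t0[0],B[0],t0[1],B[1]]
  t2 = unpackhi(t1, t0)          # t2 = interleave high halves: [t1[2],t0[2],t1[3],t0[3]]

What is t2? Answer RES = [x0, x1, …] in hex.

RES = [0x08, 0xaf, 0xaf, 0xf0]

t0 = [0x20, 0x08, 0xaf, 0xf0]
t1 = [0x20, 0x20, 0x08, 0xaf]
t2 = [0x08, 0xaf, 0xaf, 0xf0]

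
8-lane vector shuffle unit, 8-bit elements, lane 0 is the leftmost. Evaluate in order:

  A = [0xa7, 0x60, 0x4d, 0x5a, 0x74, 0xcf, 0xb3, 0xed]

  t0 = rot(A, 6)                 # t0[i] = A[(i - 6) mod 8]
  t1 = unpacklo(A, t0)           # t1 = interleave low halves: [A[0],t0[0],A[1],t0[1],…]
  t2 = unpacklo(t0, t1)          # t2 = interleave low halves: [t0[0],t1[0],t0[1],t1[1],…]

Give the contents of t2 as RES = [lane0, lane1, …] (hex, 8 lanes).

t0 = [0x4d, 0x5a, 0x74, 0xcf, 0xb3, 0xed, 0xa7, 0x60]
t1 = [0xa7, 0x4d, 0x60, 0x5a, 0x4d, 0x74, 0x5a, 0xcf]
t2 = [0x4d, 0xa7, 0x5a, 0x4d, 0x74, 0x60, 0xcf, 0x5a]

RES = [ 0x4d  0xa7  0x5a  0x4d  0x74  0x60  0xcf  0x5a ]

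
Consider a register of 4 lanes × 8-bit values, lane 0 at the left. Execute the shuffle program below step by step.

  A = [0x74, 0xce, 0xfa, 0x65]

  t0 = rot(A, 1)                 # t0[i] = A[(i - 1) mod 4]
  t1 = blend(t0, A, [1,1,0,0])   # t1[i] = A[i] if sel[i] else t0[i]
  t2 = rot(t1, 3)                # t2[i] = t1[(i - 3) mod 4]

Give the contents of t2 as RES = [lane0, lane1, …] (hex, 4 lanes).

RES = [0xce, 0xce, 0xfa, 0x74]

→ t0 |65|74|ce|fa|
→ t1 |74|ce|ce|fa|
→ t2 |ce|ce|fa|74|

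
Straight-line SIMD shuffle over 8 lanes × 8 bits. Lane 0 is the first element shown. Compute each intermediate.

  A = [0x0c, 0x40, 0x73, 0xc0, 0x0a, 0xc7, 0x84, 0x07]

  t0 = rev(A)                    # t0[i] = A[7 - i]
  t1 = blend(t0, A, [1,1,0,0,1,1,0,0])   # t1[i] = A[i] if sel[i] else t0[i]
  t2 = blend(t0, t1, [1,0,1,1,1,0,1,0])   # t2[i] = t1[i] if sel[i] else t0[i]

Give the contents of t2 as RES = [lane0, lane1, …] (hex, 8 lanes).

t0 = [0x07, 0x84, 0xc7, 0x0a, 0xc0, 0x73, 0x40, 0x0c]
t1 = [0x0c, 0x40, 0xc7, 0x0a, 0x0a, 0xc7, 0x40, 0x0c]
t2 = [0x0c, 0x84, 0xc7, 0x0a, 0x0a, 0x73, 0x40, 0x0c]

RES = [0x0c, 0x84, 0xc7, 0x0a, 0x0a, 0x73, 0x40, 0x0c]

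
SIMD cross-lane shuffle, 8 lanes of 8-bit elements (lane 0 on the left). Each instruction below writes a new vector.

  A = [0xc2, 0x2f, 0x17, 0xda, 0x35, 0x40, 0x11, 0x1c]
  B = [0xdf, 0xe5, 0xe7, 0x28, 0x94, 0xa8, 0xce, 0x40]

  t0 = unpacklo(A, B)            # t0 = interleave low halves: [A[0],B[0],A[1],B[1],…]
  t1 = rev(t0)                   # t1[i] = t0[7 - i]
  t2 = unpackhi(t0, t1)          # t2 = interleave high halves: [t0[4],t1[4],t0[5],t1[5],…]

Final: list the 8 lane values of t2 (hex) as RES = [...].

RES = [ 0x17  0xe5  0xe7  0x2f  0xda  0xdf  0x28  0xc2 ]

  t0: c2 df 2f e5 17 e7 da 28
  t1: 28 da e7 17 e5 2f df c2
  t2: 17 e5 e7 2f da df 28 c2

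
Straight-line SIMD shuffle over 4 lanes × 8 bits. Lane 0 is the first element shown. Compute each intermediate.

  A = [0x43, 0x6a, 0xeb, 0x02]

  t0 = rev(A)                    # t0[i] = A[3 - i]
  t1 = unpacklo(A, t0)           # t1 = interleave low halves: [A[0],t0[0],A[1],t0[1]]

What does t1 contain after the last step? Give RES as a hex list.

RES = [0x43, 0x02, 0x6a, 0xeb]

→ t0 |02|eb|6a|43|
→ t1 |43|02|6a|eb|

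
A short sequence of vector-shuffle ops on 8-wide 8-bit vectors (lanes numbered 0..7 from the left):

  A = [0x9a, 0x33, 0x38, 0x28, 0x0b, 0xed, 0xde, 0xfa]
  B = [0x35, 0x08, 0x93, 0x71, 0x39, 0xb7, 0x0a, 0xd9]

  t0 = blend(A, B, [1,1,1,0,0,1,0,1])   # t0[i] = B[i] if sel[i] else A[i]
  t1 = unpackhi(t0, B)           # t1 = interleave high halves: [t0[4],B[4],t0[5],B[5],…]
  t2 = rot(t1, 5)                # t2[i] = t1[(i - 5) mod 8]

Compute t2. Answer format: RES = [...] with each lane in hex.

RES = [ 0xb7  0xde  0x0a  0xd9  0xd9  0x0b  0x39  0xb7 ]

  t0: 35 08 93 28 0b b7 de d9
  t1: 0b 39 b7 b7 de 0a d9 d9
  t2: b7 de 0a d9 d9 0b 39 b7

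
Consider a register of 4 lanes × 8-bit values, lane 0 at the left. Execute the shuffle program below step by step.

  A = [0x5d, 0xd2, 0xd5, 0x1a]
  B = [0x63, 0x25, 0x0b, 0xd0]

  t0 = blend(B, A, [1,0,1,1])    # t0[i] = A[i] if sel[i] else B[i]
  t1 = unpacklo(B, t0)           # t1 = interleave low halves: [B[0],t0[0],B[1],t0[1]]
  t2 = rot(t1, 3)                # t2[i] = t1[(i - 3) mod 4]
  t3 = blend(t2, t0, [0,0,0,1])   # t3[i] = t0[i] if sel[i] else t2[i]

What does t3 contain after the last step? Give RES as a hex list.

RES = [ 0x5d  0x25  0x25  0x1a ]

  t0: 5d 25 d5 1a
  t1: 63 5d 25 25
  t2: 5d 25 25 63
  t3: 5d 25 25 1a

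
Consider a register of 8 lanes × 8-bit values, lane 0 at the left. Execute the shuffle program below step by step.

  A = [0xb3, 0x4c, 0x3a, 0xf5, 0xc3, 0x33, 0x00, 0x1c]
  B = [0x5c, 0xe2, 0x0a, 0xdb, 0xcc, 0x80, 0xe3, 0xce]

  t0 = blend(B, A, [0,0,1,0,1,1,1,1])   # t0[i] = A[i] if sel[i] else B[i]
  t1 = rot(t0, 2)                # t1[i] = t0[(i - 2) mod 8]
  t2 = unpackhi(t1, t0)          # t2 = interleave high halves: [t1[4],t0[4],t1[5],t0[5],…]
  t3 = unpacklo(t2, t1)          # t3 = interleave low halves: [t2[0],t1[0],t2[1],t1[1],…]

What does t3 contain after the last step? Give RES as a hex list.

→ t0 |5c|e2|3a|db|c3|33|00|1c|
→ t1 |00|1c|5c|e2|3a|db|c3|33|
→ t2 |3a|c3|db|33|c3|00|33|1c|
→ t3 |3a|00|c3|1c|db|5c|33|e2|

RES = [0x3a, 0x00, 0xc3, 0x1c, 0xdb, 0x5c, 0x33, 0xe2]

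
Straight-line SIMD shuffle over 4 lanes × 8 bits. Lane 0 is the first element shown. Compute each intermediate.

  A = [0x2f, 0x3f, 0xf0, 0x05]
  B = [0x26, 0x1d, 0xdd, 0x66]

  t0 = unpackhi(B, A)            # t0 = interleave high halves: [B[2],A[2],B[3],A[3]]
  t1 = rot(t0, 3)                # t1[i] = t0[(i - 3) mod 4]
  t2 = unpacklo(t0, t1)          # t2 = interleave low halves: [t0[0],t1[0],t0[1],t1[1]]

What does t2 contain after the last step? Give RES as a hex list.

RES = [ 0xdd  0xf0  0xf0  0x66 ]

t0 = [0xdd, 0xf0, 0x66, 0x05]
t1 = [0xf0, 0x66, 0x05, 0xdd]
t2 = [0xdd, 0xf0, 0xf0, 0x66]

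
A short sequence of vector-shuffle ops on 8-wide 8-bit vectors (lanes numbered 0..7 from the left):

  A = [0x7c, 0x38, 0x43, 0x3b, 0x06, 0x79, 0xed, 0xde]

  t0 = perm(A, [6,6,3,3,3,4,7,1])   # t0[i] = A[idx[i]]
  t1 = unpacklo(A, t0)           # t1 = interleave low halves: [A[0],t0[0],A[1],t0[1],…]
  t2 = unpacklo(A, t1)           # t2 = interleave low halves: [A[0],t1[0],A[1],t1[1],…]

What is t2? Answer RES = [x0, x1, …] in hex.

RES = [ 0x7c  0x7c  0x38  0xed  0x43  0x38  0x3b  0xed ]

→ t0 |ed|ed|3b|3b|3b|06|de|38|
→ t1 |7c|ed|38|ed|43|3b|3b|3b|
→ t2 |7c|7c|38|ed|43|38|3b|ed|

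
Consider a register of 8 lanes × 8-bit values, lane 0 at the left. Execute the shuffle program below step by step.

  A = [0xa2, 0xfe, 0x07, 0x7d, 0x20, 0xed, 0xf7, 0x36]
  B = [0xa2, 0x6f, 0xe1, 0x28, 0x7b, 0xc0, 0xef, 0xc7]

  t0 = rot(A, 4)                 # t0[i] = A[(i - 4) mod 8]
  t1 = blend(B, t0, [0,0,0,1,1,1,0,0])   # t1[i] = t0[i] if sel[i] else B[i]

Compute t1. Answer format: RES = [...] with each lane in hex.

RES = [0xa2, 0x6f, 0xe1, 0x36, 0xa2, 0xfe, 0xef, 0xc7]

  t0: 20 ed f7 36 a2 fe 07 7d
  t1: a2 6f e1 36 a2 fe ef c7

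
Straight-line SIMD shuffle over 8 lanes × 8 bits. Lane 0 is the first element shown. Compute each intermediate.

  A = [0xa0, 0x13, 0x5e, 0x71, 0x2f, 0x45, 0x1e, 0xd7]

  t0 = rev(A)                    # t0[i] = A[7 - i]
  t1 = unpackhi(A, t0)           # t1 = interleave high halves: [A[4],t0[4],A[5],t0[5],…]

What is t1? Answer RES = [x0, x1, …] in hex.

  t0: d7 1e 45 2f 71 5e 13 a0
  t1: 2f 71 45 5e 1e 13 d7 a0

RES = [0x2f, 0x71, 0x45, 0x5e, 0x1e, 0x13, 0xd7, 0xa0]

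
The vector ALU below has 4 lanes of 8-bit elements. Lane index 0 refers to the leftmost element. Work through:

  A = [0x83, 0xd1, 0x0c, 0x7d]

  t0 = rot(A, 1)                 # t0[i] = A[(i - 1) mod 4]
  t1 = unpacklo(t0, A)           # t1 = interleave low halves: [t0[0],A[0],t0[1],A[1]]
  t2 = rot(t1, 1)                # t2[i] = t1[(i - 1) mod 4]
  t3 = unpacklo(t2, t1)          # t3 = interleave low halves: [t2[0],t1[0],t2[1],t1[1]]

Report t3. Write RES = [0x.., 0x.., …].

RES = [0xd1, 0x7d, 0x7d, 0x83]

→ t0 |7d|83|d1|0c|
→ t1 |7d|83|83|d1|
→ t2 |d1|7d|83|83|
→ t3 |d1|7d|7d|83|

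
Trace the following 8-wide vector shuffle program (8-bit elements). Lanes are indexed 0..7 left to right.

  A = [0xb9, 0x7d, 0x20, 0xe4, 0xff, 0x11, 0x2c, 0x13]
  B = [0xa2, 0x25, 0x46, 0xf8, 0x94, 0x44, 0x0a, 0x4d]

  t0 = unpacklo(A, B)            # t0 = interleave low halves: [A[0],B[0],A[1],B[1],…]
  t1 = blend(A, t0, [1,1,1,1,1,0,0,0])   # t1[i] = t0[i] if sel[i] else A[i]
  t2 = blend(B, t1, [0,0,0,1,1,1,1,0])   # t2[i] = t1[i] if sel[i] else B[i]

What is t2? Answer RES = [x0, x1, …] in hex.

RES = [ 0xa2  0x25  0x46  0x25  0x20  0x11  0x2c  0x4d ]

→ t0 |b9|a2|7d|25|20|46|e4|f8|
→ t1 |b9|a2|7d|25|20|11|2c|13|
→ t2 |a2|25|46|25|20|11|2c|4d|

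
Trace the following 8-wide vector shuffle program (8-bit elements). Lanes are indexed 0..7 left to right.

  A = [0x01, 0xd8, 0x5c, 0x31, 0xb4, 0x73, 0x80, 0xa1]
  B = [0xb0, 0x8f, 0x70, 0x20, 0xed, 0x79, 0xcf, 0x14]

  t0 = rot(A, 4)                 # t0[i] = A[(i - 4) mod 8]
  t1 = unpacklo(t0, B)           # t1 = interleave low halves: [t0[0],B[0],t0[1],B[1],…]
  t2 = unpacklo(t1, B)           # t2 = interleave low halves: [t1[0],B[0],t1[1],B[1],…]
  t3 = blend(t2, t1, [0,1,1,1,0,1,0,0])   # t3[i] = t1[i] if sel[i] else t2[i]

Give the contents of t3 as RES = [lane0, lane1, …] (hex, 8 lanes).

→ t0 |b4|73|80|a1|01|d8|5c|31|
→ t1 |b4|b0|73|8f|80|70|a1|20|
→ t2 |b4|b0|b0|8f|73|70|8f|20|
→ t3 |b4|b0|73|8f|73|70|8f|20|

RES = [ 0xb4  0xb0  0x73  0x8f  0x73  0x70  0x8f  0x20 ]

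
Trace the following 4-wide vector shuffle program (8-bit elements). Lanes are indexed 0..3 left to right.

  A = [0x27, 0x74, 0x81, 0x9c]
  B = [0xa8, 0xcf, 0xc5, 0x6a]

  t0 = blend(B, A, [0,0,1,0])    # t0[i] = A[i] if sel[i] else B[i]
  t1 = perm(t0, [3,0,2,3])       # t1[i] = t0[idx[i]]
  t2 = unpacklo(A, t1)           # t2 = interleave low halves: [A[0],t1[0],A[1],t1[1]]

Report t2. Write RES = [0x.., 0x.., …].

t0 = [0xa8, 0xcf, 0x81, 0x6a]
t1 = [0x6a, 0xa8, 0x81, 0x6a]
t2 = [0x27, 0x6a, 0x74, 0xa8]

RES = [0x27, 0x6a, 0x74, 0xa8]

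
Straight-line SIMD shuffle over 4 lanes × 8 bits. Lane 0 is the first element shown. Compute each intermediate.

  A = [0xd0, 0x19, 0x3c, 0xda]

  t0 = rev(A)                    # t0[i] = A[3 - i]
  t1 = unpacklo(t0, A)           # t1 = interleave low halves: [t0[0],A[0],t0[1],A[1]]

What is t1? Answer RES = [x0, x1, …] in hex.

RES = [ 0xda  0xd0  0x3c  0x19 ]

t0 = [0xda, 0x3c, 0x19, 0xd0]
t1 = [0xda, 0xd0, 0x3c, 0x19]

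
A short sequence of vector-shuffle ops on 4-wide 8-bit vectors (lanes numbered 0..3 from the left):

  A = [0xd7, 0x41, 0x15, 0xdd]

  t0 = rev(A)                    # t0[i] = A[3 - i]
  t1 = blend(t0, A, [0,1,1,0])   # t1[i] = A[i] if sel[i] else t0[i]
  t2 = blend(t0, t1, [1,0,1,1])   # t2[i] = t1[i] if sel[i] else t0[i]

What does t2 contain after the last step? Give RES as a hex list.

RES = [0xdd, 0x15, 0x15, 0xd7]

  t0: dd 15 41 d7
  t1: dd 41 15 d7
  t2: dd 15 15 d7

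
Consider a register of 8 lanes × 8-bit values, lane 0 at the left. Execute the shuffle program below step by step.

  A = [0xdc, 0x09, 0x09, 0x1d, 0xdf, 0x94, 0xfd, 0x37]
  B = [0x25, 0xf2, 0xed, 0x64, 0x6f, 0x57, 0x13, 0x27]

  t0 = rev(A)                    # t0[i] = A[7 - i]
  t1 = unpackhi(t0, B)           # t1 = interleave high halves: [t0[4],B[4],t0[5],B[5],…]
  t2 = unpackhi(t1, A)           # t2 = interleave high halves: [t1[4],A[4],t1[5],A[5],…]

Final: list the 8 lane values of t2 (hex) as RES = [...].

RES = [0x09, 0xdf, 0x13, 0x94, 0xdc, 0xfd, 0x27, 0x37]

t0 = [0x37, 0xfd, 0x94, 0xdf, 0x1d, 0x09, 0x09, 0xdc]
t1 = [0x1d, 0x6f, 0x09, 0x57, 0x09, 0x13, 0xdc, 0x27]
t2 = [0x09, 0xdf, 0x13, 0x94, 0xdc, 0xfd, 0x27, 0x37]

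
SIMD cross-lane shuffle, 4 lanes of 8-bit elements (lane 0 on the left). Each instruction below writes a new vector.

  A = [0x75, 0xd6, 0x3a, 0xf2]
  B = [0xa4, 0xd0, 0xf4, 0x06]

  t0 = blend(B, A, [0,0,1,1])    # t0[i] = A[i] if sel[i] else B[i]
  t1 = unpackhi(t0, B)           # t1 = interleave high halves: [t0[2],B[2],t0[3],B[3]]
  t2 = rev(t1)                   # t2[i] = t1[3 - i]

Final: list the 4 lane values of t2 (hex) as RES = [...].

RES = [0x06, 0xf2, 0xf4, 0x3a]

  t0: a4 d0 3a f2
  t1: 3a f4 f2 06
  t2: 06 f2 f4 3a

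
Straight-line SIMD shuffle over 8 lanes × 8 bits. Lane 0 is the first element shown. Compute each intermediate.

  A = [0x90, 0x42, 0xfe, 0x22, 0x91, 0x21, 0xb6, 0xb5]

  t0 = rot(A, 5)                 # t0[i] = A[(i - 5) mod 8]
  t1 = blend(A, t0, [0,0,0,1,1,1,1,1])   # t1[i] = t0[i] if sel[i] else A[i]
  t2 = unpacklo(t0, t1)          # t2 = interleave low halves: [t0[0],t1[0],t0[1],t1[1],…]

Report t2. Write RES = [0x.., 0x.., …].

→ t0 |22|91|21|b6|b5|90|42|fe|
→ t1 |90|42|fe|b6|b5|90|42|fe|
→ t2 |22|90|91|42|21|fe|b6|b6|

RES = [ 0x22  0x90  0x91  0x42  0x21  0xfe  0xb6  0xb6 ]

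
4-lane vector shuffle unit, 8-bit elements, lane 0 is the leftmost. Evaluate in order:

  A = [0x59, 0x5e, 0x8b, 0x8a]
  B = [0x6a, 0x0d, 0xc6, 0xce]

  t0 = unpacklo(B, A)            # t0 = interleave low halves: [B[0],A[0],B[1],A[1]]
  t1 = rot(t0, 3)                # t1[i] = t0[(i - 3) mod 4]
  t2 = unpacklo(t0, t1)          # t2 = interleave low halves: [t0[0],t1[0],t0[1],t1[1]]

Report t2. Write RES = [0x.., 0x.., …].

  t0: 6a 59 0d 5e
  t1: 59 0d 5e 6a
  t2: 6a 59 59 0d

RES = [ 0x6a  0x59  0x59  0x0d ]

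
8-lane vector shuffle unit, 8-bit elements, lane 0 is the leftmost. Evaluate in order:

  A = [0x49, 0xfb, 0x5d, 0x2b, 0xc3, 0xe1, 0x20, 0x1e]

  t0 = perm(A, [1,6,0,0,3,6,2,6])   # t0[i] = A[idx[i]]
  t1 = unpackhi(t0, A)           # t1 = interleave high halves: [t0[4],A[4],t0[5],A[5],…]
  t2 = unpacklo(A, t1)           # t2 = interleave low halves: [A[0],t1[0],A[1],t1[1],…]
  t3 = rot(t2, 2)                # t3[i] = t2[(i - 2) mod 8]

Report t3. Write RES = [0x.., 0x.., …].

RES = [ 0x2b  0xe1  0x49  0x2b  0xfb  0xc3  0x5d  0x20 ]

t0 = [0xfb, 0x20, 0x49, 0x49, 0x2b, 0x20, 0x5d, 0x20]
t1 = [0x2b, 0xc3, 0x20, 0xe1, 0x5d, 0x20, 0x20, 0x1e]
t2 = [0x49, 0x2b, 0xfb, 0xc3, 0x5d, 0x20, 0x2b, 0xe1]
t3 = [0x2b, 0xe1, 0x49, 0x2b, 0xfb, 0xc3, 0x5d, 0x20]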